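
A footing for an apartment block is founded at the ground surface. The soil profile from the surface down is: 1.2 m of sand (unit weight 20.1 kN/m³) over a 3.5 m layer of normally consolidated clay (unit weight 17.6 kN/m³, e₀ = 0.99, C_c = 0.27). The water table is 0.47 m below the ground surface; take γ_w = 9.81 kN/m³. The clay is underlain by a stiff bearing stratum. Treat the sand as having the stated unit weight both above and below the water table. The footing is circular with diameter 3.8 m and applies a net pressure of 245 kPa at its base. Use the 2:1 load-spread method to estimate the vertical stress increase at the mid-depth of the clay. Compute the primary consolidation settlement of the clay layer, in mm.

S_c ≈ 261 mm

Mid-depth of clay below the ground surface: z = 1.2 + 3.5/2 = 2.95 m.
Total vertical stress at mid-clay: σ_v = 20.1×1.2 + 17.6×1.75 = 54.92 kPa.
Pore pressure: u = 9.81×(2.95 − 0.47) = 24.329 kPa.
Initial effective stress: σ'_0 = σ_v − u = 54.92 − 24.329 = 30.591 kPa.
Stress increase at mid-clay by the 2:1 spreading method:
Δσ ≈ qD²/(D+z)² = 245×3.8²/(3.8+2.95)² = 77.647 kPa
Final effective stress: σ'_f = σ'_0 + Δσ = 30.591 + 77.647 = 108.24 kPa.
Normally consolidated clay, so the full stress increment lies on the virgin compression line:
S_c = C_c·H/(1+e₀)·log₁₀(σ'_f/σ'_0) = 0.27×3.5/(1+0.99)×log₁₀(108.24/30.591)
    = 0.47487 × 0.54879 = 0.2606 m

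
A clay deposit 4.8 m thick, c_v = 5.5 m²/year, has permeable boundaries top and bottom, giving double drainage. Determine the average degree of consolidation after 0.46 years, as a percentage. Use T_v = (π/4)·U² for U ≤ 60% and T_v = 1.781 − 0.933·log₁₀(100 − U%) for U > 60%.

U ≈ 72.6 %

Drainage path length: H_d = H/2 = 2.4 m (double drainage).
T_v = c_v·t/H_d² = 5.5×0.46/2.4² = 0.43924.
T_v = 0.43924 corresponds to the U > 60% branch:
U = 1 − 10^((1.781 − T_v)/0.933)/100 = 0.7258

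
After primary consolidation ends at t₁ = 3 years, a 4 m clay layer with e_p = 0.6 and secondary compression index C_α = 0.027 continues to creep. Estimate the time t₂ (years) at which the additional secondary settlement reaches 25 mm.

t₂ ≈ 7.04 years

S_s = C_α·H/(1+e_p)·log₁₀(t₂/t₁) ⇒ log₁₀(t₂/t₁) = S_s·(1+e_p)/(C_α·H).
log₁₀(t₂/t₁) = 0.025 × (1+0.6) / (0.027×4) = 0.3704
t₂ = t₁ × 10^0.3704 = 3 × 2.346 = 7.039 years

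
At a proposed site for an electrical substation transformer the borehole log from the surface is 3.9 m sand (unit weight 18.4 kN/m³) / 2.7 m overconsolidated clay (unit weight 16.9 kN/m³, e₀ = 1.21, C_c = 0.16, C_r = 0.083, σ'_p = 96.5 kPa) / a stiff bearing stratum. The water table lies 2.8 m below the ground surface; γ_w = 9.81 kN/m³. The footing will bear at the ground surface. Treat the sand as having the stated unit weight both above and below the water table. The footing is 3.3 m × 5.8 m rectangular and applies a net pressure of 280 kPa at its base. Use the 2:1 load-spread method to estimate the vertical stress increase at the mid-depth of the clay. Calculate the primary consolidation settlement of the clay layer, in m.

S_c ≈ 0.0373 m

Mid-depth of clay below the ground surface: z = 3.9 + 2.7/2 = 5.25 m.
Total vertical stress at mid-clay: σ_v = 18.4×3.9 + 16.9×1.35 = 94.575 kPa.
Pore pressure: u = 9.81×(5.25 − 2.8) = 24.035 kPa.
Initial effective stress: σ'_0 = σ_v − u = 94.575 − 24.035 = 70.54 kPa.
Stress increase at mid-clay by the 2:1 spreading method:
Δσ = qBL/((B+z)(L+z)) = 280×3.3×5.8/((3.3+5.25)(5.8+5.25)) = 56.725 kPa
Final effective stress: σ'_f = 70.54 + 56.725 = 127.27 kPa.
σ'_f = 127.27 > σ'_p = 96.5 kPa, so the stress path crosses the preconsolidation pressure — recompression up to σ'_p, then virgin compression beyond:
S_c = H/(1+e₀)·[C_r·log₁₀(σ'_p/σ'_0) + C_c·log₁₀(σ'_f/σ'_p)]
    = 2.7/2.21 × [0.083×log₁₀(96.5/70.54) + 0.16×log₁₀(127.27/96.5)]
    = 1.2217 × [0.011296 + 0.019232] = 0.0373 m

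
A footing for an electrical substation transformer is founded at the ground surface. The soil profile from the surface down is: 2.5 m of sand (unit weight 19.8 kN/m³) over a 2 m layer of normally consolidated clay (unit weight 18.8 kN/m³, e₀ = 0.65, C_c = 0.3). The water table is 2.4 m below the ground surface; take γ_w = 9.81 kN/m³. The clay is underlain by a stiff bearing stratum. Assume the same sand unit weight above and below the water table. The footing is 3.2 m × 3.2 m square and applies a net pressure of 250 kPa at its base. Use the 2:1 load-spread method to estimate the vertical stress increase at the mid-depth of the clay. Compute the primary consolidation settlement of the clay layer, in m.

Mid-depth of clay below the ground surface: z = 2.5 + 2/2 = 3.5 m.
Total vertical stress at mid-clay: σ_v = 19.8×2.5 + 18.8×1 = 68.3 kPa.
Pore pressure: u = 9.81×(3.5 − 2.4) = 10.791 kPa.
Initial effective stress: σ'_0 = σ_v − u = 68.3 − 10.791 = 57.509 kPa.
Stress increase at mid-clay by the 2:1 spreading method:
Δσ = qBL/((B+z)(L+z)) = 250×3.2×3.2/((3.2+3.5)(3.2+3.5)) = 57.028 kPa
Final effective stress: σ'_f = σ'_0 + Δσ = 57.509 + 57.028 = 114.54 kPa.
Normally consolidated clay, so the full stress increment lies on the virgin compression line:
S_c = C_c·H/(1+e₀)·log₁₀(σ'_f/σ'_0) = 0.3×2/(1+0.65)×log₁₀(114.54/57.509)
    = 0.36364 × 0.29922 = 0.1088 m

S_c ≈ 0.109 m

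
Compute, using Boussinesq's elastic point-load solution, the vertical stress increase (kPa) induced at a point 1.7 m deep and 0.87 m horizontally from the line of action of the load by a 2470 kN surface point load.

Δσ_z ≈ 228 kPa

Boussinesq vertical stress below a point load on an elastic half-space:
Δσ_z = 3P/(2πz²) · [1 + (r/z)²]^(−5/2)
r/z = 0.87/1.7 = 0.51176; [1+(r/z)²]^(−5/2) = 0.55903.
Δσ_z = 3×2470/(2π×1.7²) × 0.55903 = 408.08 × 0.55903 = 228.1 kPa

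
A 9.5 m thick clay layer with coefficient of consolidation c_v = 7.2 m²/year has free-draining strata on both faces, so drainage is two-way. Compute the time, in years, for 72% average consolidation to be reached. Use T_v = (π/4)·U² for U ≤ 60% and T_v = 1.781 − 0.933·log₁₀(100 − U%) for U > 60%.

t ≈ 1.35 years

Drainage path length: H_d = H/2 = 4.75 m (double drainage).
U > 60%: T_v = 1.781 − 0.933·log₁₀(100 − 72) = 0.4308.
t = T_v·H_d²/c_v = 0.4308×4.75²/7.2 = 1.35 years.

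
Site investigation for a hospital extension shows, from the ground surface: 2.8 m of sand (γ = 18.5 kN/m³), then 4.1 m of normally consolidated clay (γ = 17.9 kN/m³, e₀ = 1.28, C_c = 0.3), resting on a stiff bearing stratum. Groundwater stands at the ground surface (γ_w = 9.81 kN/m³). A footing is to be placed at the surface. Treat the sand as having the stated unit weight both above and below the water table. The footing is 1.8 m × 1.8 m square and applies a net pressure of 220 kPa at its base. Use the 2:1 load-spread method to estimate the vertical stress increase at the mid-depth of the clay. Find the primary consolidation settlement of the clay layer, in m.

S_c ≈ 0.0778 m

Mid-depth of clay below the ground surface: z = 2.8 + 4.1/2 = 4.85 m.
Total vertical stress at mid-clay: σ_v = 18.5×2.8 + 17.9×2.05 = 88.495 kPa.
Pore pressure: u = 9.81×(4.85 − 0) = 47.578 kPa.
Initial effective stress: σ'_0 = σ_v − u = 88.495 − 47.578 = 40.917 kPa.
Stress increase at mid-clay by the 2:1 spreading method:
Δσ = qBL/((B+z)(L+z)) = 220×1.8×1.8/((1.8+4.85)(1.8+4.85)) = 16.118 kPa
Final effective stress: σ'_f = σ'_0 + Δσ = 40.917 + 16.118 = 57.035 kPa.
Normally consolidated clay, so the full stress increment lies on the virgin compression line:
S_c = C_c·H/(1+e₀)·log₁₀(σ'_f/σ'_0) = 0.3×4.1/(1+1.28)×log₁₀(57.035/40.917)
    = 0.53947 × 0.14424 = 0.07781 m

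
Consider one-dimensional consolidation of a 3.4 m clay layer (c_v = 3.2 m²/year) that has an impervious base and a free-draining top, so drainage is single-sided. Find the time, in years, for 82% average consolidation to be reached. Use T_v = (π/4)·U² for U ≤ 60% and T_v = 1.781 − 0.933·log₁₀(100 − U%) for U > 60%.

Drainage path length: H_d = H = 3.4 m (single drainage).
U > 60%: T_v = 1.781 − 0.933·log₁₀(100 − 82) = 0.60983.
t = T_v·H_d²/c_v = 0.60983×3.4²/3.2 = 2.203 years.

t ≈ 2.2 years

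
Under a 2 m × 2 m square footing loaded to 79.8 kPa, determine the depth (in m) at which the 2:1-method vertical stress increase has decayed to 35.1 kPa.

2:1 spreading — at depth z the loaded area has grown by z in each plan dimension:
qB²/(B+z)² = Δσ_z ⇒ z = B(√(q/Δσ_z) − 1) = 2×(√(79.8/35.1) − 1) = 1.016 m

z ≈ 1.02 m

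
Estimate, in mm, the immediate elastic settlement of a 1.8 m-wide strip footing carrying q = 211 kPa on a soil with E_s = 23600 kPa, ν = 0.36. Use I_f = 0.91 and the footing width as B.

Immediate (elastic) settlement: S_e = q·B·(1−ν²)/E_s · I_f.
S_e = 211 × 1.8 × (1 − 0.36²) / 23600 × 0.91
    = 211 × 1.8 × 0.8704 / 23600 × 0.91
    = 0.01275 m = 12.75 mm

S_e ≈ 12.7 mm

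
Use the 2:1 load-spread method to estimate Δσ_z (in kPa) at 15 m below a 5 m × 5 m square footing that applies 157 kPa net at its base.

By the 2:1 method the load spreads at 1 horizontal : 2 vertical, so at depth z the loaded area has grown by z in each plan dimension:
Δσ = qBL/((B+z)(L+z)) = 157×5×5/((5+15)(5+15)) = 9.8125 kPa

Δσ_z ≈ 9.81 kPa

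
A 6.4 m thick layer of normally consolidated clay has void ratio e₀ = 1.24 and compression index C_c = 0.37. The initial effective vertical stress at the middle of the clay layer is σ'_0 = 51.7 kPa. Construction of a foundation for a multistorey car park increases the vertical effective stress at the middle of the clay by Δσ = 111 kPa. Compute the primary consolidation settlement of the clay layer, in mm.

S_c ≈ 526 mm

Final effective stress: σ'_f = σ'_0 + Δσ = 51.7 + 111 = 162.7 kPa.
Normally consolidated clay, so the full stress increment lies on the virgin compression line:
S_c = C_c·H/(1+e₀)·log₁₀(σ'_f/σ'_0) = 0.37×6.4/(1+1.24)×log₁₀(162.7/51.7)
    = 1.0571 × 0.4979 = 0.5263 m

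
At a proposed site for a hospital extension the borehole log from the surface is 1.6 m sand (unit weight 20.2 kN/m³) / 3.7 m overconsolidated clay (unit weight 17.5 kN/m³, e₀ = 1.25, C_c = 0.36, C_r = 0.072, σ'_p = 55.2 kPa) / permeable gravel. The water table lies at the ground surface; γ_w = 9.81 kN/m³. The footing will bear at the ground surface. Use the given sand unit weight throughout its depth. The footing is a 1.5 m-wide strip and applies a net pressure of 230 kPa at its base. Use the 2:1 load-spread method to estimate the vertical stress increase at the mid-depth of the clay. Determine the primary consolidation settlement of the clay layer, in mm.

S_c ≈ 184 mm

Mid-depth of clay below the ground surface: z = 1.6 + 3.7/2 = 3.45 m.
Total vertical stress at mid-clay: σ_v = 20.2×1.6 + 17.5×1.85 = 64.695 kPa.
Pore pressure: u = 9.81×(3.45 − 0) = 33.845 kPa.
Initial effective stress: σ'_0 = σ_v − u = 64.695 − 33.845 = 30.85 kPa.
Stress increase at mid-clay by the 2:1 spreading method:
Δσ = qB/(B+z) = 230×1.5/(1.5+3.45) = 69.697 kPa
Final effective stress: σ'_f = 30.85 + 69.697 = 100.55 kPa.
σ'_f = 100.55 > σ'_p = 55.2 kPa, so the stress path crosses the preconsolidation pressure — recompression up to σ'_p, then virgin compression beyond:
S_c = H/(1+e₀)·[C_r·log₁₀(σ'_p/σ'_0) + C_c·log₁₀(σ'_f/σ'_p)]
    = 3.7/2.25 × [0.072×log₁₀(55.2/30.85) + 0.36×log₁₀(100.55/55.2)]
    = 1.6444 × [0.018193 + 0.093759] = 0.1841 m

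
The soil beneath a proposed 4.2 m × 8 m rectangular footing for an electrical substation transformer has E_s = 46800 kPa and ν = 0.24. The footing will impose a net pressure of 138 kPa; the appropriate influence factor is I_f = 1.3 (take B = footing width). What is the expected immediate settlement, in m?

S_e ≈ 0.0152 m

Immediate (elastic) settlement: S_e = q·B·(1−ν²)/E_s · I_f.
S_e = 138 × 4.2 × (1 − 0.24²) / 46800 × 1.3
    = 138 × 4.2 × 0.9424 / 46800 × 1.3
    = 0.01517 m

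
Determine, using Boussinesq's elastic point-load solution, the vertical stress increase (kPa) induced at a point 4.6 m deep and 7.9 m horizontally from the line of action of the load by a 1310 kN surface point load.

Δσ_z ≈ 0.954 kPa

Boussinesq vertical stress below a point load on an elastic half-space:
Δσ_z = 3P/(2πz²) · [1 + (r/z)²]^(−5/2)
r/z = 7.9/4.6 = 1.7174; [1+(r/z)²]^(−5/2) = 0.03226.
Δσ_z = 3×1310/(2π×4.6²) × 0.03226 = 29.559 × 0.03226 = 0.9536 kPa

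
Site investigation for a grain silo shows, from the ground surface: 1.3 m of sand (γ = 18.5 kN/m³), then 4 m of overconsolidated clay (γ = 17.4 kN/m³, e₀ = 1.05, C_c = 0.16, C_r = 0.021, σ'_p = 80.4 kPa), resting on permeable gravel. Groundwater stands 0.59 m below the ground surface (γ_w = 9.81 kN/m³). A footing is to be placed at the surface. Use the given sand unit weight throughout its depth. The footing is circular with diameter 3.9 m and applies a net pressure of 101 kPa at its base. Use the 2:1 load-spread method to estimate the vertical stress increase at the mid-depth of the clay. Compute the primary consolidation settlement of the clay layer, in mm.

S_c ≈ 11.6 mm

Mid-depth of clay below the ground surface: z = 1.3 + 4/2 = 3.3 m.
Total vertical stress at mid-clay: σ_v = 18.5×1.3 + 17.4×2 = 58.85 kPa.
Pore pressure: u = 9.81×(3.3 − 0.59) = 26.585 kPa.
Initial effective stress: σ'_0 = σ_v − u = 58.85 − 26.585 = 32.265 kPa.
Stress increase at mid-clay by the 2:1 spreading method:
Δσ ≈ qD²/(D+z)² = 101×3.9²/(3.9+3.3)² = 29.634 kPa
Final effective stress: σ'_f = 32.265 + 29.634 = 61.899 kPa.
σ'_f = 61.899 ≤ σ'_p = 80.4 kPa, so the clay remains overconsolidated and only the recompression index applies:
S_c = C_r·H/(1+e₀)·log₁₀(σ'_f/σ'_0) = 0.021×4/2.05×log₁₀(61.899/32.265)
    = 0.040975 × 0.28295 = 0.01159 m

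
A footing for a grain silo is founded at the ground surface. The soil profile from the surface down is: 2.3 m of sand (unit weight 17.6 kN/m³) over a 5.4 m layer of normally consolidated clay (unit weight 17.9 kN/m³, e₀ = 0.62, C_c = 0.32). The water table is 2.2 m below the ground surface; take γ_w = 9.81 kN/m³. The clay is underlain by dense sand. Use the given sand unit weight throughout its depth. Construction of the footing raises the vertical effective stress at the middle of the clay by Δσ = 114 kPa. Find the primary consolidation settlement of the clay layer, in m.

Mid-depth of clay below the ground surface: z = 2.3 + 5.4/2 = 5 m.
Total vertical stress at mid-clay: σ_v = 17.6×2.3 + 17.9×2.7 = 88.81 kPa.
Pore pressure: u = 9.81×(5 − 2.2) = 27.468 kPa.
Initial effective stress: σ'_0 = σ_v − u = 88.81 − 27.468 = 61.342 kPa.
Final effective stress: σ'_f = σ'_0 + Δσ = 61.342 + 114 = 175.34 kPa.
Normally consolidated clay, so the full stress increment lies on the virgin compression line:
S_c = C_c·H/(1+e₀)·log₁₀(σ'_f/σ'_0) = 0.32×5.4/(1+0.62)×log₁₀(175.34/61.342)
    = 1.0667 × 0.45612 = 0.4865 m

S_c ≈ 0.487 m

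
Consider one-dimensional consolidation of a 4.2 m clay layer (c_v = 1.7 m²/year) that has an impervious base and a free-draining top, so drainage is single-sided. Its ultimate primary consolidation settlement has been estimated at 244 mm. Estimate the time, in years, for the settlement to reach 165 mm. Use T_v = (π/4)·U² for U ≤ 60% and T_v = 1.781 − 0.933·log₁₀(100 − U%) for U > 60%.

t ≈ 3.86 years

Drainage path length: H_d = H = 4.2 m (single drainage).
U = S(t)/S_ult = 165/244 = 0.6762.
U > 60%: T_v = 1.781 − 0.933·log₁₀(100 − 67.623) = 0.37195.
t = T_v·H_d²/c_v = 0.37195×4.2²/1.7 = 3.86 years.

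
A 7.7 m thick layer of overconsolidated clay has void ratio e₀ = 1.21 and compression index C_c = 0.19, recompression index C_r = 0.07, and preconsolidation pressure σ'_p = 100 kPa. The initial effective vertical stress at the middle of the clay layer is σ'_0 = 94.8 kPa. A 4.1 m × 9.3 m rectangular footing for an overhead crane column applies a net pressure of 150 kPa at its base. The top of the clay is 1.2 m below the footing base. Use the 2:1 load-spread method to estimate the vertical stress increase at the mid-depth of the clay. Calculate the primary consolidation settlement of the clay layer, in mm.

S_c ≈ 99 mm

Mid-depth of clay below the footing base: z = 1.2 + 7.7/2 = 5.05 m.
Stress increase at mid-clay by the 2:1 spreading method:
Δσ = qBL/((B+z)(L+z)) = 150×4.1×9.3/((4.1+5.05)(9.3+5.05)) = 43.56 kPa
Final effective stress: σ'_f = 94.8 + 43.56 = 138.36 kPa.
σ'_f = 138.36 > σ'_p = 100 kPa, so the stress path crosses the preconsolidation pressure — recompression up to σ'_p, then virgin compression beyond:
S_c = H/(1+e₀)·[C_r·log₁₀(σ'_p/σ'_0) + C_c·log₁₀(σ'_f/σ'_p)]
    = 7.7/2.21 × [0.07×log₁₀(100/94.8) + 0.19×log₁₀(138.36/100)]
    = 3.4842 × [0.0016234 + 0.026792] = 0.099 m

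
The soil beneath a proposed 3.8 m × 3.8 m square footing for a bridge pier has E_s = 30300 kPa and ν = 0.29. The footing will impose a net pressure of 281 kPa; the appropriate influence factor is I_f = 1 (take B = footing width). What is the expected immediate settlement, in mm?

S_e ≈ 32.3 mm

Immediate (elastic) settlement: S_e = q·B·(1−ν²)/E_s · I_f.
S_e = 281 × 3.8 × (1 − 0.29²) / 30300 × 1
    = 281 × 3.8 × 0.9159 / 30300 × 1
    = 0.03228 m = 32.28 mm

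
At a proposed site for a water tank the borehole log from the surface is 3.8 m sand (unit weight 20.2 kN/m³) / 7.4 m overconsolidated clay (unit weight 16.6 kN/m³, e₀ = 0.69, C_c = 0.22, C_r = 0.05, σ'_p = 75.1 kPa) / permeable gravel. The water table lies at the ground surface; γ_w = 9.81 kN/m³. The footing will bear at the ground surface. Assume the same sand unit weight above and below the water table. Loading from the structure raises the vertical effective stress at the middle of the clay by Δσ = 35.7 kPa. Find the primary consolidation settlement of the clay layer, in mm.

S_c ≈ 135 mm

Mid-depth of clay below the ground surface: z = 3.8 + 7.4/2 = 7.5 m.
Total vertical stress at mid-clay: σ_v = 20.2×3.8 + 16.6×3.7 = 138.18 kPa.
Pore pressure: u = 9.81×(7.5 − 0) = 73.575 kPa.
Initial effective stress: σ'_0 = σ_v − u = 138.18 − 73.575 = 64.605 kPa.
Final effective stress: σ'_f = 64.605 + 35.7 = 100.31 kPa.
σ'_f = 100.31 > σ'_p = 75.1 kPa, so the stress path crosses the preconsolidation pressure — recompression up to σ'_p, then virgin compression beyond:
S_c = H/(1+e₀)·[C_r·log₁₀(σ'_p/σ'_0) + C_c·log₁₀(σ'_f/σ'_p)]
    = 7.4/1.69 × [0.05×log₁₀(75.1/64.605) + 0.22×log₁₀(100.31/75.1)]
    = 4.3787 × [0.0032687 + 0.027655] = 0.1354 m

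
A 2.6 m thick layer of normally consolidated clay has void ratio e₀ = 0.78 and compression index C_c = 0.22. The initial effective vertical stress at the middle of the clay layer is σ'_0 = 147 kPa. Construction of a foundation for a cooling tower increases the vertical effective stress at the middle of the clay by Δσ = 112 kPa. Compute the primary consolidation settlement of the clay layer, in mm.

Final effective stress: σ'_f = σ'_0 + Δσ = 147 + 112 = 259 kPa.
Normally consolidated clay, so the full stress increment lies on the virgin compression line:
S_c = C_c·H/(1+e₀)·log₁₀(σ'_f/σ'_0) = 0.22×2.6/(1+0.78)×log₁₀(259/147)
    = 0.32135 × 0.24598 = 0.07905 m

S_c ≈ 79 mm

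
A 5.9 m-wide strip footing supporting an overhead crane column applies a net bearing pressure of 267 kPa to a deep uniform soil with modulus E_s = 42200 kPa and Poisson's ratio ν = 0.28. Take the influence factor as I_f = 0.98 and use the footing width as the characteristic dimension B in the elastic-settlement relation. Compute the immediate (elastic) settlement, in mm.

S_e ≈ 33.7 mm

Immediate (elastic) settlement: S_e = q·B·(1−ν²)/E_s · I_f.
S_e = 267 × 5.9 × (1 − 0.28²) / 42200 × 0.98
    = 267 × 5.9 × 0.9216 / 42200 × 0.98
    = 0.03371 m = 33.71 mm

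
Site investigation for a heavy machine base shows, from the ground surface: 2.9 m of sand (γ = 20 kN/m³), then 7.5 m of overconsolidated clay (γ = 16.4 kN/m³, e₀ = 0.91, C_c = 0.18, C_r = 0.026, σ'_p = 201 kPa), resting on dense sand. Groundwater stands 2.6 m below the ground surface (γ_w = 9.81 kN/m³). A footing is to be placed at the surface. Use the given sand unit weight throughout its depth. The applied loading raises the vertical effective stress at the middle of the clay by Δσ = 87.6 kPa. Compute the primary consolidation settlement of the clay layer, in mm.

Mid-depth of clay below the ground surface: z = 2.9 + 7.5/2 = 6.65 m.
Total vertical stress at mid-clay: σ_v = 20×2.9 + 16.4×3.75 = 119.5 kPa.
Pore pressure: u = 9.81×(6.65 − 2.6) = 39.73 kPa.
Initial effective stress: σ'_0 = σ_v − u = 119.5 − 39.73 = 79.77 kPa.
Final effective stress: σ'_f = 79.77 + 87.6 = 167.37 kPa.
σ'_f = 167.37 ≤ σ'_p = 201 kPa, so the clay remains overconsolidated and only the recompression index applies:
S_c = C_r·H/(1+e₀)·log₁₀(σ'_f/σ'_0) = 0.026×7.5/1.91×log₁₀(167.37/79.77)
    = 0.10209 × 0.32184 = 0.03286 m

S_c ≈ 32.9 mm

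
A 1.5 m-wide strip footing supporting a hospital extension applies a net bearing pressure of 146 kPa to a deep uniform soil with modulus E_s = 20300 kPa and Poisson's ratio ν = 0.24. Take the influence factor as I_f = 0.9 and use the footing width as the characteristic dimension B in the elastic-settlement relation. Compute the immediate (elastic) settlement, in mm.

S_e ≈ 9.15 mm

Immediate (elastic) settlement: S_e = q·B·(1−ν²)/E_s · I_f.
S_e = 146 × 1.5 × (1 − 0.24²) / 20300 × 0.9
    = 146 × 1.5 × 0.9424 / 20300 × 0.9
    = 0.00915 m = 9.15 mm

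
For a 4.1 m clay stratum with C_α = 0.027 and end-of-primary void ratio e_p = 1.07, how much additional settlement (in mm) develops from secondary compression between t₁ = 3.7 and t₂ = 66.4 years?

S_s ≈ 67.1 mm

Secondary compression: S_s = C_α·H/(1+e_p)·log₁₀(t₂/t₁)
S_s = 0.027×4.1/(1+1.07)×log₁₀(66.4/3.7)
    = 0.05348 × 1.254 = 0.06706 m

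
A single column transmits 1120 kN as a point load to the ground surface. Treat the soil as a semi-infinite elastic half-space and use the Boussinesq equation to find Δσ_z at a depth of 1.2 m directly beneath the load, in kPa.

Δσ_z ≈ 371 kPa

Boussinesq vertical stress below a point load on an elastic half-space:
Δσ_z = 3P/(2πz²) · [1 + (r/z)²]^(−5/2)
r/z = 0/1.2 = 0; [1+(r/z)²]^(−5/2) = 1.
Δσ_z = 3×1120/(2π×1.2²) × 1 = 371.36 × 1 = 371.4 kPa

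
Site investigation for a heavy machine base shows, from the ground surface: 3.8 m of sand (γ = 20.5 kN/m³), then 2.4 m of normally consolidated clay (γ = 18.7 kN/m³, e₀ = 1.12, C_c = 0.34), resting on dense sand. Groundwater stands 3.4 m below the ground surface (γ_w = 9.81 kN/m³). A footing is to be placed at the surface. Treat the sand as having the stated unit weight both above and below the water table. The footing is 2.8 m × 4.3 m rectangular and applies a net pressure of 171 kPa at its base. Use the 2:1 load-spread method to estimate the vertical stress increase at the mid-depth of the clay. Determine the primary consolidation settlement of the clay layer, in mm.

Mid-depth of clay below the ground surface: z = 3.8 + 2.4/2 = 5 m.
Total vertical stress at mid-clay: σ_v = 20.5×3.8 + 18.7×1.2 = 100.34 kPa.
Pore pressure: u = 9.81×(5 − 3.4) = 15.696 kPa.
Initial effective stress: σ'_0 = σ_v − u = 100.34 − 15.696 = 84.644 kPa.
Stress increase at mid-clay by the 2:1 spreading method:
Δσ = qBL/((B+z)(L+z)) = 171×2.8×4.3/((2.8+5)(4.3+5)) = 28.382 kPa
Final effective stress: σ'_f = σ'_0 + Δσ = 84.644 + 28.382 = 113.03 kPa.
Normally consolidated clay, so the full stress increment lies on the virgin compression line:
S_c = C_c·H/(1+e₀)·log₁₀(σ'_f/σ'_0) = 0.34×2.4/(1+1.12)×log₁₀(113.03/84.644)
    = 0.38491 × 0.1256 = 0.04834 m

S_c ≈ 48.3 mm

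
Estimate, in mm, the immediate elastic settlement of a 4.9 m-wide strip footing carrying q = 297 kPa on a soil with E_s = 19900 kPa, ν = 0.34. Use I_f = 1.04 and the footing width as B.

S_e ≈ 67.3 mm

Immediate (elastic) settlement: S_e = q·B·(1−ν²)/E_s · I_f.
S_e = 297 × 4.9 × (1 − 0.34²) / 19900 × 1.04
    = 297 × 4.9 × 0.8844 / 19900 × 1.04
    = 0.06726 m = 67.26 mm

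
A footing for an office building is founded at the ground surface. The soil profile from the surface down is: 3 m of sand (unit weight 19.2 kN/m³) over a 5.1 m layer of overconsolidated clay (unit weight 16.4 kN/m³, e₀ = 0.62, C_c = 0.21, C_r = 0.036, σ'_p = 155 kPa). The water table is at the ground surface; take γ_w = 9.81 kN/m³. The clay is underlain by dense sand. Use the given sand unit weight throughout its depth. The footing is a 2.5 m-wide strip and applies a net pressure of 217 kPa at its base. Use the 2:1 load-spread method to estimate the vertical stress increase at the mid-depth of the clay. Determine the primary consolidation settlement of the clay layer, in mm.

Mid-depth of clay below the ground surface: z = 3 + 5.1/2 = 5.55 m.
Total vertical stress at mid-clay: σ_v = 19.2×3 + 16.4×2.55 = 99.42 kPa.
Pore pressure: u = 9.81×(5.55 − 0) = 54.446 kPa.
Initial effective stress: σ'_0 = σ_v − u = 99.42 − 54.446 = 44.974 kPa.
Stress increase at mid-clay by the 2:1 spreading method:
Δσ = qB/(B+z) = 217×2.5/(2.5+5.55) = 67.391 kPa
Final effective stress: σ'_f = 44.974 + 67.391 = 112.37 kPa.
σ'_f = 112.37 ≤ σ'_p = 155 kPa, so the clay remains overconsolidated and only the recompression index applies:
S_c = C_r·H/(1+e₀)·log₁₀(σ'_f/σ'_0) = 0.036×5.1/1.62×log₁₀(112.37/44.974)
    = 0.11333 × 0.39769 = 0.04507 m

S_c ≈ 45.1 mm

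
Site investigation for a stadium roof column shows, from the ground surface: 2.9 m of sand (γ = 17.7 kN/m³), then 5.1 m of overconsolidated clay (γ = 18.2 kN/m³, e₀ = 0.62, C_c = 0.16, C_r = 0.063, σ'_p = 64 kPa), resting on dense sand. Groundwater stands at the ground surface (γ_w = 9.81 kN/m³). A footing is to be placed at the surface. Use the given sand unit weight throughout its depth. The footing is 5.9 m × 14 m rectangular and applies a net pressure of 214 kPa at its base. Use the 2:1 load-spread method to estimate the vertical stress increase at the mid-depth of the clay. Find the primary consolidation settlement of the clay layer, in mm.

S_c ≈ 177 mm

Mid-depth of clay below the ground surface: z = 2.9 + 5.1/2 = 5.45 m.
Total vertical stress at mid-clay: σ_v = 17.7×2.9 + 18.2×2.55 = 97.74 kPa.
Pore pressure: u = 9.81×(5.45 − 0) = 53.465 kPa.
Initial effective stress: σ'_0 = σ_v − u = 97.74 − 53.465 = 44.275 kPa.
Stress increase at mid-clay by the 2:1 spreading method:
Δσ = qBL/((B+z)(L+z)) = 214×5.9×14/((5.9+5.45)(14+5.45)) = 80.072 kPa
Final effective stress: σ'_f = 44.275 + 80.072 = 124.35 kPa.
σ'_f = 124.35 > σ'_p = 64 kPa, so the stress path crosses the preconsolidation pressure — recompression up to σ'_p, then virgin compression beyond:
S_c = H/(1+e₀)·[C_r·log₁₀(σ'_p/σ'_0) + C_c·log₁₀(σ'_f/σ'_p)]
    = 5.1/1.62 × [0.063×log₁₀(64/44.275) + 0.16×log₁₀(124.35/64)]
    = 3.1481 × [0.010081 + 0.046155] = 0.177 m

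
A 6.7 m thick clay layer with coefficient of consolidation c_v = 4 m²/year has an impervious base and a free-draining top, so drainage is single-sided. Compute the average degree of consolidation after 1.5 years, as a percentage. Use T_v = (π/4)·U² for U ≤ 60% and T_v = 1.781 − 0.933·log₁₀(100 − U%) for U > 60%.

U ≈ 41.3 %

Drainage path length: H_d = H = 6.7 m (single drainage).
T_v = c_v·t/H_d² = 4×1.5/6.7² = 0.13366.
T_v = 0.13366 corresponds to the U ≤ 60% branch:
U = √(4T_v/π) = 0.4125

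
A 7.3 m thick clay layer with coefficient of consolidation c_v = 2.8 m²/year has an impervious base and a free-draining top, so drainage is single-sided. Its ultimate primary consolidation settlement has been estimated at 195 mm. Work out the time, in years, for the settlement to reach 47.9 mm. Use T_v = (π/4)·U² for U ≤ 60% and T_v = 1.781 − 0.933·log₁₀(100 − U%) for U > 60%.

Drainage path length: H_d = H = 7.3 m (single drainage).
U = S(t)/S_ult = 47.9/195 = 0.2456.
U ≤ 60%: T_v = (π/4)·U² = (π/4)×0.24564² = 0.047391.
t = T_v·H_d²/c_v = 0.047391×7.3²/2.8 = 0.902 years.

t ≈ 0.902 years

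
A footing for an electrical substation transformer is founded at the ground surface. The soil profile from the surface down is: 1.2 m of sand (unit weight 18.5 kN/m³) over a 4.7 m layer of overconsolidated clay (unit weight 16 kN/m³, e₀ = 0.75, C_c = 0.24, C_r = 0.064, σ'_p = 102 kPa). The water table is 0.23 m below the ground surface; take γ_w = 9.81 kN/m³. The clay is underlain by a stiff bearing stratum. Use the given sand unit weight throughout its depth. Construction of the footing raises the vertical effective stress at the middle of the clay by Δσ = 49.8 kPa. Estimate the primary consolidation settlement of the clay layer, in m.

S_c ≈ 0.0776 m

Mid-depth of clay below the ground surface: z = 1.2 + 4.7/2 = 3.55 m.
Total vertical stress at mid-clay: σ_v = 18.5×1.2 + 16×2.35 = 59.8 kPa.
Pore pressure: u = 9.81×(3.55 − 0.23) = 32.569 kPa.
Initial effective stress: σ'_0 = σ_v − u = 59.8 − 32.569 = 27.231 kPa.
Final effective stress: σ'_f = 27.231 + 49.8 = 77.031 kPa.
σ'_f = 77.031 ≤ σ'_p = 102 kPa, so the clay remains overconsolidated and only the recompression index applies:
S_c = C_r·H/(1+e₀)·log₁₀(σ'_f/σ'_0) = 0.064×4.7/1.75×log₁₀(77.031/27.231)
    = 0.17188 × 0.4516 = 0.07762 m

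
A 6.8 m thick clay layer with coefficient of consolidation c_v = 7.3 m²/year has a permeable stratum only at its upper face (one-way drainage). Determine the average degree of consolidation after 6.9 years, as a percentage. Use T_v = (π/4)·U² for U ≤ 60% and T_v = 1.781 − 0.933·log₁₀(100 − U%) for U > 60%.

Drainage path length: H_d = H = 6.8 m (single drainage).
T_v = c_v·t/H_d² = 7.3×6.9/6.8² = 1.0893.
T_v = 1.0893 corresponds to the U > 60% branch:
U = 1 − 10^((1.781 − T_v)/0.933)/100 = 0.9449

U ≈ 94.5 %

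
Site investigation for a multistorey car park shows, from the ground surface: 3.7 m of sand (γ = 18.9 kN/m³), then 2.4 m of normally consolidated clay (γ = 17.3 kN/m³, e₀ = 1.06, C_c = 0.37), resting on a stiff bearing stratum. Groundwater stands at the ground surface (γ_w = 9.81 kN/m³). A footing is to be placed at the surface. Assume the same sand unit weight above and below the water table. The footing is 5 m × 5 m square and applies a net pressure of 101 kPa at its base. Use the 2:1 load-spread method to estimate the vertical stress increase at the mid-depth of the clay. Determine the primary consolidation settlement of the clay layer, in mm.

Mid-depth of clay below the ground surface: z = 3.7 + 2.4/2 = 4.9 m.
Total vertical stress at mid-clay: σ_v = 18.9×3.7 + 17.3×1.2 = 90.69 kPa.
Pore pressure: u = 9.81×(4.9 − 0) = 48.069 kPa.
Initial effective stress: σ'_0 = σ_v − u = 90.69 − 48.069 = 42.621 kPa.
Stress increase at mid-clay by the 2:1 spreading method:
Δσ = qBL/((B+z)(L+z)) = 101×5×5/((5+4.9)(5+4.9)) = 25.763 kPa
Final effective stress: σ'_f = σ'_0 + Δσ = 42.621 + 25.763 = 68.384 kPa.
Normally consolidated clay, so the full stress increment lies on the virgin compression line:
S_c = C_c·H/(1+e₀)·log₁₀(σ'_f/σ'_0) = 0.37×2.4/(1+1.06)×log₁₀(68.384/42.621)
    = 0.43107 × 0.20533 = 0.08851 m

S_c ≈ 88.5 mm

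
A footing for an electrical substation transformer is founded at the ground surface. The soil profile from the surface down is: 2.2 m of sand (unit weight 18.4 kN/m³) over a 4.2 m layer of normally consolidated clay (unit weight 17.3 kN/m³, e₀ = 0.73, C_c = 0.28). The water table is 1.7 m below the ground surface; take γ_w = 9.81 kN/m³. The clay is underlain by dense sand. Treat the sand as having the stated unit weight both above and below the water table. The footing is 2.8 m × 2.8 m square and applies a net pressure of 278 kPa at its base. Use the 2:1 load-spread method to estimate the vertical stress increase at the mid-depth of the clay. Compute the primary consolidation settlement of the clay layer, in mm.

S_c ≈ 180 mm

Mid-depth of clay below the ground surface: z = 2.2 + 4.2/2 = 4.3 m.
Total vertical stress at mid-clay: σ_v = 18.4×2.2 + 17.3×2.1 = 76.81 kPa.
Pore pressure: u = 9.81×(4.3 − 1.7) = 25.506 kPa.
Initial effective stress: σ'_0 = σ_v − u = 76.81 − 25.506 = 51.304 kPa.
Stress increase at mid-clay by the 2:1 spreading method:
Δσ = qBL/((B+z)(L+z)) = 278×2.8×2.8/((2.8+4.3)(2.8+4.3)) = 43.236 kPa
Final effective stress: σ'_f = σ'_0 + Δσ = 51.304 + 43.236 = 94.54 kPa.
Normally consolidated clay, so the full stress increment lies on the virgin compression line:
S_c = C_c·H/(1+e₀)·log₁₀(σ'_f/σ'_0) = 0.28×4.2/(1+0.73)×log₁₀(94.54/51.304)
    = 0.67977 × 0.26546 = 0.1805 m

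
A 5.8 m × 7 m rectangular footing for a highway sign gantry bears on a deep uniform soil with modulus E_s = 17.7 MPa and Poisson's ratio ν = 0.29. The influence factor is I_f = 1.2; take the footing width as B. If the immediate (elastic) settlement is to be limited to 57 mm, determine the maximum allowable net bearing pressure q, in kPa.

E_s = 17.7 MPa = 17700 kPa.
S_e = q·B·(1−ν²)/E_s · I_f  ⇒  q = S_e·E_s / (B·(1−ν²)·I_f).
q = 0.057 × 17700 / (5.8 × 0.9159 × 1.2) = 158.3 kPa

q ≈ 158 kPa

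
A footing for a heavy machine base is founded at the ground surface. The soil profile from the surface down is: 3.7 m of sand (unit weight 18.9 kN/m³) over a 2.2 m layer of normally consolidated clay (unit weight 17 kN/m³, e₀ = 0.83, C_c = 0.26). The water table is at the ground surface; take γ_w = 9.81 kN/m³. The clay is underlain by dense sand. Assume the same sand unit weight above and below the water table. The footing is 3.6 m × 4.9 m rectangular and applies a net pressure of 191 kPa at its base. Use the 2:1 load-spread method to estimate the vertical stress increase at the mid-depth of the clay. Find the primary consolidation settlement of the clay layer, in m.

S_c ≈ 0.0938 m

Mid-depth of clay below the ground surface: z = 3.7 + 2.2/2 = 4.8 m.
Total vertical stress at mid-clay: σ_v = 18.9×3.7 + 17×1.1 = 88.63 kPa.
Pore pressure: u = 9.81×(4.8 − 0) = 47.088 kPa.
Initial effective stress: σ'_0 = σ_v − u = 88.63 − 47.088 = 41.542 kPa.
Stress increase at mid-clay by the 2:1 spreading method:
Δσ = qBL/((B+z)(L+z)) = 191×3.6×4.9/((3.6+4.8)(4.9+4.8)) = 41.351 kPa
Final effective stress: σ'_f = σ'_0 + Δσ = 41.542 + 41.351 = 82.893 kPa.
Normally consolidated clay, so the full stress increment lies on the virgin compression line:
S_c = C_c·H/(1+e₀)·log₁₀(σ'_f/σ'_0) = 0.26×2.2/(1+0.83)×log₁₀(82.893/41.542)
    = 0.31257 × 0.30003 = 0.09378 m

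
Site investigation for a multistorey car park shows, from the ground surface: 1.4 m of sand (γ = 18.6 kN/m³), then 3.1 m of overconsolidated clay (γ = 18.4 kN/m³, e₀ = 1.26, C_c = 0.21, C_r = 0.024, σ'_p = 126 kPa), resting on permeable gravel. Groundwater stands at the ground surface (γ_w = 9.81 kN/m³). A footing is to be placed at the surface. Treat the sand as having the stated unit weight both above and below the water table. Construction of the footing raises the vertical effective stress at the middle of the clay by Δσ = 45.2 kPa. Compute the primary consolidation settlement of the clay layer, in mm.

S_c ≈ 14.5 mm

Mid-depth of clay below the ground surface: z = 1.4 + 3.1/2 = 2.95 m.
Total vertical stress at mid-clay: σ_v = 18.6×1.4 + 18.4×1.55 = 54.56 kPa.
Pore pressure: u = 9.81×(2.95 − 0) = 28.94 kPa.
Initial effective stress: σ'_0 = σ_v − u = 54.56 − 28.94 = 25.62 kPa.
Final effective stress: σ'_f = 25.62 + 45.2 = 70.82 kPa.
σ'_f = 70.82 ≤ σ'_p = 126 kPa, so the clay remains overconsolidated and only the recompression index applies:
S_c = C_r·H/(1+e₀)·log₁₀(σ'_f/σ'_0) = 0.024×3.1/2.26×log₁₀(70.82/25.62)
    = 0.032921 × 0.44158 = 0.01454 m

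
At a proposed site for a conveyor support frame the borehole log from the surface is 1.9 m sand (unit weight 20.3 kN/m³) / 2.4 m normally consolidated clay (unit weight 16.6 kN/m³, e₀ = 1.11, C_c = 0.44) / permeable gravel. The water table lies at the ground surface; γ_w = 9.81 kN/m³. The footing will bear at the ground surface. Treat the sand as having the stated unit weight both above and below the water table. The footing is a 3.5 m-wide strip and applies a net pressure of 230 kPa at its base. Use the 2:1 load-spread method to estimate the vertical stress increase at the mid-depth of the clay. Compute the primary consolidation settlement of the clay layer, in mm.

Mid-depth of clay below the ground surface: z = 1.9 + 2.4/2 = 3.1 m.
Total vertical stress at mid-clay: σ_v = 20.3×1.9 + 16.6×1.2 = 58.49 kPa.
Pore pressure: u = 9.81×(3.1 − 0) = 30.411 kPa.
Initial effective stress: σ'_0 = σ_v − u = 58.49 − 30.411 = 28.079 kPa.
Stress increase at mid-clay by the 2:1 spreading method:
Δσ = qB/(B+z) = 230×3.5/(3.5+3.1) = 121.97 kPa
Final effective stress: σ'_f = σ'_0 + Δσ = 28.079 + 121.97 = 150.05 kPa.
Normally consolidated clay, so the full stress increment lies on the virgin compression line:
S_c = C_c·H/(1+e₀)·log₁₀(σ'_f/σ'_0) = 0.44×2.4/(1+1.11)×log₁₀(150.05/28.079)
    = 0.50047 × 0.72785 = 0.3643 m

S_c ≈ 364 mm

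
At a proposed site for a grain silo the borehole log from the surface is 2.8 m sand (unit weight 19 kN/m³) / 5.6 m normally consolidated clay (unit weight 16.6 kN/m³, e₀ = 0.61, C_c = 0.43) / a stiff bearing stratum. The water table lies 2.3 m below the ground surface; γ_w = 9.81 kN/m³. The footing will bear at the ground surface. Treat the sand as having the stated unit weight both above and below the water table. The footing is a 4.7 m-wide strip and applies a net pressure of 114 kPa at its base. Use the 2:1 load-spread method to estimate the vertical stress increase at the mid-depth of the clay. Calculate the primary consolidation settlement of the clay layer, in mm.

S_c ≈ 372 mm

Mid-depth of clay below the ground surface: z = 2.8 + 5.6/2 = 5.6 m.
Total vertical stress at mid-clay: σ_v = 19×2.8 + 16.6×2.8 = 99.68 kPa.
Pore pressure: u = 9.81×(5.6 − 2.3) = 32.373 kPa.
Initial effective stress: σ'_0 = σ_v − u = 99.68 − 32.373 = 67.307 kPa.
Stress increase at mid-clay by the 2:1 spreading method:
Δσ = qB/(B+z) = 114×4.7/(4.7+5.6) = 52.019 kPa
Final effective stress: σ'_f = σ'_0 + Δσ = 67.307 + 52.019 = 119.33 kPa.
Normally consolidated clay, so the full stress increment lies on the virgin compression line:
S_c = C_c·H/(1+e₀)·log₁₀(σ'_f/σ'_0) = 0.43×5.6/(1+0.61)×log₁₀(119.33/67.307)
    = 1.4957 × 0.24869 = 0.372 m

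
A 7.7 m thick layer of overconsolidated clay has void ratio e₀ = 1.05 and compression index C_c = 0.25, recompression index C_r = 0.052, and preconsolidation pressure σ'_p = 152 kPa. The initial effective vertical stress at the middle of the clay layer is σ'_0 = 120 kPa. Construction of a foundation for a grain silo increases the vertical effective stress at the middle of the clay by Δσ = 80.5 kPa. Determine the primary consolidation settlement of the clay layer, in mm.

Final effective stress: σ'_f = 120 + 80.5 = 200.5 kPa.
σ'_f = 200.5 > σ'_p = 152 kPa, so the stress path crosses the preconsolidation pressure — recompression up to σ'_p, then virgin compression beyond:
S_c = H/(1+e₀)·[C_r·log₁₀(σ'_p/σ'_0) + C_c·log₁₀(σ'_f/σ'_p)]
    = 7.7/2.05 × [0.052×log₁₀(152/120) + 0.25×log₁₀(200.5/152)]
    = 3.7561 × [0.0053384 + 0.030068] = 0.133 m

S_c ≈ 133 mm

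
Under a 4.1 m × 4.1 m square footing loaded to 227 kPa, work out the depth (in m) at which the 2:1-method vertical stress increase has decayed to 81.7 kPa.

z ≈ 2.73 m

2:1 spreading — at depth z the loaded area has grown by z in each plan dimension:
qB²/(B+z)² = Δσ_z ⇒ z = B(√(q/Δσ_z) − 1) = 4.1×(√(227/81.7) − 1) = 2.734 m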